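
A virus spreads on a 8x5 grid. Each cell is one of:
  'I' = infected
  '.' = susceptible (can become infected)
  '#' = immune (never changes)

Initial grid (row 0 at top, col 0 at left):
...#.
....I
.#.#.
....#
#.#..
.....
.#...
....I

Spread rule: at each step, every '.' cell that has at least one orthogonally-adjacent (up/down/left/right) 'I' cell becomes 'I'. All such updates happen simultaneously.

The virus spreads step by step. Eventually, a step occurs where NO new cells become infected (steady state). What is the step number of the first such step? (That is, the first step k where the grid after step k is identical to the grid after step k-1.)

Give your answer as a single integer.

Step 0 (initial): 2 infected
Step 1: +5 new -> 7 infected
Step 2: +4 new -> 11 infected
Step 3: +7 new -> 18 infected
Step 4: +6 new -> 24 infected
Step 5: +6 new -> 30 infected
Step 6: +3 new -> 33 infected
Step 7: +0 new -> 33 infected

Answer: 7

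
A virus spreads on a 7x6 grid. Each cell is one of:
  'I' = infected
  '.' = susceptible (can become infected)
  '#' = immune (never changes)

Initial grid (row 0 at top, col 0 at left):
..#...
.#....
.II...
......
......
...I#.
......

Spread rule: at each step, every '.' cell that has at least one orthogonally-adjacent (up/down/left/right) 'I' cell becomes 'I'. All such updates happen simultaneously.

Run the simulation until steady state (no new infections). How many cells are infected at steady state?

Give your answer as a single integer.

Step 0 (initial): 3 infected
Step 1: +8 new -> 11 infected
Step 2: +11 new -> 22 infected
Step 3: +10 new -> 32 infected
Step 4: +6 new -> 38 infected
Step 5: +1 new -> 39 infected
Step 6: +0 new -> 39 infected

Answer: 39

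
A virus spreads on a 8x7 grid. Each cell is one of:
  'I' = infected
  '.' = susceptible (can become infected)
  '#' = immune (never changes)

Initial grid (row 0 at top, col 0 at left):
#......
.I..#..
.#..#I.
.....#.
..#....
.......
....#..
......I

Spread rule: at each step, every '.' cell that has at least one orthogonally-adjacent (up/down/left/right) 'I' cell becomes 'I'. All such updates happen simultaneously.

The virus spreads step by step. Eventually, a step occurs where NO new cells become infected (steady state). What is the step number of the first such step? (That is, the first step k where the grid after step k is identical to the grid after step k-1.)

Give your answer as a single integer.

Step 0 (initial): 3 infected
Step 1: +7 new -> 10 infected
Step 2: +10 new -> 20 infected
Step 3: +9 new -> 29 infected
Step 4: +7 new -> 36 infected
Step 5: +8 new -> 44 infected
Step 6: +5 new -> 49 infected
Step 7: +0 new -> 49 infected

Answer: 7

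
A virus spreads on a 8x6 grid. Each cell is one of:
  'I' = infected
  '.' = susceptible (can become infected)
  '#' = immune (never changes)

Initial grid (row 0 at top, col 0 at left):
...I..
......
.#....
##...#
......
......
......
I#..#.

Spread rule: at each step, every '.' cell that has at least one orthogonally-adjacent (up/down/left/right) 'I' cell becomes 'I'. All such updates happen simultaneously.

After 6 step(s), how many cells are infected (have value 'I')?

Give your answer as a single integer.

Step 0 (initial): 2 infected
Step 1: +4 new -> 6 infected
Step 2: +7 new -> 13 infected
Step 3: +9 new -> 22 infected
Step 4: +9 new -> 31 infected
Step 5: +6 new -> 37 infected
Step 6: +3 new -> 40 infected

Answer: 40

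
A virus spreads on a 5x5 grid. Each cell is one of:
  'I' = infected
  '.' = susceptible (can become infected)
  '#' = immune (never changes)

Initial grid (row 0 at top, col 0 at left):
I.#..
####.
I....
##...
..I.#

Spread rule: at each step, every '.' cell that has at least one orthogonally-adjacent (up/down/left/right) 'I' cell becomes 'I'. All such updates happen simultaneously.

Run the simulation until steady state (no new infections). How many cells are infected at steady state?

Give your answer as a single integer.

Answer: 17

Derivation:
Step 0 (initial): 3 infected
Step 1: +5 new -> 8 infected
Step 2: +3 new -> 11 infected
Step 3: +2 new -> 13 infected
Step 4: +1 new -> 14 infected
Step 5: +1 new -> 15 infected
Step 6: +1 new -> 16 infected
Step 7: +1 new -> 17 infected
Step 8: +0 new -> 17 infected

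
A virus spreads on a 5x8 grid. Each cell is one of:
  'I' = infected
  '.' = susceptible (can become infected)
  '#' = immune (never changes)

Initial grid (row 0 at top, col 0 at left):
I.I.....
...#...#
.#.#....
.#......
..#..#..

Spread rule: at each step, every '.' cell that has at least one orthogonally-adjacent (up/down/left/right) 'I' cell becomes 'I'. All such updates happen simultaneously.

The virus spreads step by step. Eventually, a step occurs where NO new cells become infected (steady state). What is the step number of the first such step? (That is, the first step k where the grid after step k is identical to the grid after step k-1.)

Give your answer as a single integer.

Answer: 10

Derivation:
Step 0 (initial): 2 infected
Step 1: +4 new -> 6 infected
Step 2: +4 new -> 10 infected
Step 3: +4 new -> 14 infected
Step 4: +5 new -> 19 infected
Step 5: +6 new -> 25 infected
Step 6: +3 new -> 28 infected
Step 7: +2 new -> 30 infected
Step 8: +2 new -> 32 infected
Step 9: +1 new -> 33 infected
Step 10: +0 new -> 33 infected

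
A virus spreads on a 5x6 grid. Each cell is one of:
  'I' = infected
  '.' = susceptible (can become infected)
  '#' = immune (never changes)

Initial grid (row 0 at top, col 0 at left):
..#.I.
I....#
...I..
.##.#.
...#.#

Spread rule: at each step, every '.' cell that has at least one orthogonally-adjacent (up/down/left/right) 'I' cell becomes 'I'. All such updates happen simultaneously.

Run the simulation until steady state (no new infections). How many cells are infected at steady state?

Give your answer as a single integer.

Answer: 22

Derivation:
Step 0 (initial): 3 infected
Step 1: +10 new -> 13 infected
Step 2: +5 new -> 18 infected
Step 3: +2 new -> 20 infected
Step 4: +1 new -> 21 infected
Step 5: +1 new -> 22 infected
Step 6: +0 new -> 22 infected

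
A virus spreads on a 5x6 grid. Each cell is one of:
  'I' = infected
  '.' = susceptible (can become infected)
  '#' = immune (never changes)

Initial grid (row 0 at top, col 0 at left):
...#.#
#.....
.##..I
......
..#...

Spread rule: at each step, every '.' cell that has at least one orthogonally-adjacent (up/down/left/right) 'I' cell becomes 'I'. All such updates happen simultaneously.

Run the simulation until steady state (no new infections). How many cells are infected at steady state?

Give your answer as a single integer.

Step 0 (initial): 1 infected
Step 1: +3 new -> 4 infected
Step 2: +4 new -> 8 infected
Step 3: +4 new -> 12 infected
Step 4: +3 new -> 15 infected
Step 5: +3 new -> 18 infected
Step 6: +3 new -> 21 infected
Step 7: +3 new -> 24 infected
Step 8: +0 new -> 24 infected

Answer: 24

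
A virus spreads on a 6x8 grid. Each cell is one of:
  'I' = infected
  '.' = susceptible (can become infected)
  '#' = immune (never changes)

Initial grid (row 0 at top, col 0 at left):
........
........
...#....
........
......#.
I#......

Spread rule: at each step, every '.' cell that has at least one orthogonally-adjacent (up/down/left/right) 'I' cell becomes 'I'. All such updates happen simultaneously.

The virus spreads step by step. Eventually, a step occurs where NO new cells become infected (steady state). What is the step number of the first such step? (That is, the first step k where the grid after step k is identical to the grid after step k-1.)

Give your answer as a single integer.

Step 0 (initial): 1 infected
Step 1: +1 new -> 2 infected
Step 2: +2 new -> 4 infected
Step 3: +3 new -> 7 infected
Step 4: +5 new -> 12 infected
Step 5: +6 new -> 18 infected
Step 6: +5 new -> 23 infected
Step 7: +5 new -> 28 infected
Step 8: +5 new -> 33 infected
Step 9: +5 new -> 38 infected
Step 10: +4 new -> 42 infected
Step 11: +2 new -> 44 infected
Step 12: +1 new -> 45 infected
Step 13: +0 new -> 45 infected

Answer: 13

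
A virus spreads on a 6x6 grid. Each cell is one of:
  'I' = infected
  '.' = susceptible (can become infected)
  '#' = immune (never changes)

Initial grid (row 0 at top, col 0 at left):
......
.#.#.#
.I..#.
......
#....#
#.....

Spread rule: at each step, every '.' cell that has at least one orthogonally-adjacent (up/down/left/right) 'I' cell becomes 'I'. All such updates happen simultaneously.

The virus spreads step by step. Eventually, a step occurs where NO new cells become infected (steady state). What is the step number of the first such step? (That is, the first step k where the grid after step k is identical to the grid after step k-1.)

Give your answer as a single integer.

Step 0 (initial): 1 infected
Step 1: +3 new -> 4 infected
Step 2: +6 new -> 10 infected
Step 3: +5 new -> 15 infected
Step 4: +5 new -> 20 infected
Step 5: +4 new -> 24 infected
Step 6: +4 new -> 28 infected
Step 7: +1 new -> 29 infected
Step 8: +0 new -> 29 infected

Answer: 8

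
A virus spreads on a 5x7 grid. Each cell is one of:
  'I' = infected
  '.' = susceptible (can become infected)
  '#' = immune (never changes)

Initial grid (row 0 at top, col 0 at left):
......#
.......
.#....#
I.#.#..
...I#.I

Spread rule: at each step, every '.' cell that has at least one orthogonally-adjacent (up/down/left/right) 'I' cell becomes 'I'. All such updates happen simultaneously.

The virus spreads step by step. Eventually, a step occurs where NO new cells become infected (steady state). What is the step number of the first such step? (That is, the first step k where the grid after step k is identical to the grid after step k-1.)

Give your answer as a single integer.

Step 0 (initial): 3 infected
Step 1: +7 new -> 10 infected
Step 2: +4 new -> 14 infected
Step 3: +6 new -> 20 infected
Step 4: +5 new -> 25 infected
Step 5: +4 new -> 29 infected
Step 6: +0 new -> 29 infected

Answer: 6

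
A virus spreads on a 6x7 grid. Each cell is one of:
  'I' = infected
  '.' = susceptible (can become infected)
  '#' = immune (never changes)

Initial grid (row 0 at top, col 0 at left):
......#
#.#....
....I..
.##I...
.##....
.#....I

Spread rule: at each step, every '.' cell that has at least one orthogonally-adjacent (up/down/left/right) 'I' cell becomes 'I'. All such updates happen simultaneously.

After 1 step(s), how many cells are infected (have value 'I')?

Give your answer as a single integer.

Answer: 10

Derivation:
Step 0 (initial): 3 infected
Step 1: +7 new -> 10 infected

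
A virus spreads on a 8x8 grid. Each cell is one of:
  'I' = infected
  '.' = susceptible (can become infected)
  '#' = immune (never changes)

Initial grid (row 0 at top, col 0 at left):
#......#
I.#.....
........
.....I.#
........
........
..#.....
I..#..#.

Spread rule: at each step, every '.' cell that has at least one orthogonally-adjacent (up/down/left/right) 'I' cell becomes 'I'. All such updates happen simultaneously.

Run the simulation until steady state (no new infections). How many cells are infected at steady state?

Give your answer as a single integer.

Answer: 57

Derivation:
Step 0 (initial): 3 infected
Step 1: +8 new -> 11 infected
Step 2: +13 new -> 24 infected
Step 3: +16 new -> 40 infected
Step 4: +13 new -> 53 infected
Step 5: +3 new -> 56 infected
Step 6: +1 new -> 57 infected
Step 7: +0 new -> 57 infected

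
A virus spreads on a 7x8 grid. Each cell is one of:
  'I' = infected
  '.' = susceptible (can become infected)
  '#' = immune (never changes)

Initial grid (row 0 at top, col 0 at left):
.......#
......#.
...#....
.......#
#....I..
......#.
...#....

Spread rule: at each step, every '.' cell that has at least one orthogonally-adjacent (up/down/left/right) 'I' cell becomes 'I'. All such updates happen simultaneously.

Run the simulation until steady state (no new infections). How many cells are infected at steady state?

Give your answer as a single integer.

Step 0 (initial): 1 infected
Step 1: +4 new -> 5 infected
Step 2: +7 new -> 12 infected
Step 3: +9 new -> 21 infected
Step 4: +7 new -> 28 infected
Step 5: +8 new -> 36 infected
Step 6: +6 new -> 42 infected
Step 7: +4 new -> 46 infected
Step 8: +2 new -> 48 infected
Step 9: +1 new -> 49 infected
Step 10: +0 new -> 49 infected

Answer: 49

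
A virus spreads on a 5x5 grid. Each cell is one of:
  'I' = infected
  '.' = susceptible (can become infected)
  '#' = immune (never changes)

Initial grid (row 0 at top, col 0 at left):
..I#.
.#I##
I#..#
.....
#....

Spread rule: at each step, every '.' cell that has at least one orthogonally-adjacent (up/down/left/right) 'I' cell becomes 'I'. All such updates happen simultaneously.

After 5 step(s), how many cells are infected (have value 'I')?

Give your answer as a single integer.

Answer: 17

Derivation:
Step 0 (initial): 3 infected
Step 1: +4 new -> 7 infected
Step 2: +4 new -> 11 infected
Step 3: +3 new -> 14 infected
Step 4: +2 new -> 16 infected
Step 5: +1 new -> 17 infected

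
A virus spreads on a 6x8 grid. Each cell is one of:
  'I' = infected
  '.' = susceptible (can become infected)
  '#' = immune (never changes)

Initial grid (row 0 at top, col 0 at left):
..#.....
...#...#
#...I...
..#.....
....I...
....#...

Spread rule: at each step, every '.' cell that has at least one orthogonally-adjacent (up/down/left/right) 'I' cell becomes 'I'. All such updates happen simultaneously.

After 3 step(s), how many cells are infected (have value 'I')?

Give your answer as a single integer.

Answer: 29

Derivation:
Step 0 (initial): 2 infected
Step 1: +6 new -> 8 infected
Step 2: +10 new -> 18 infected
Step 3: +11 new -> 29 infected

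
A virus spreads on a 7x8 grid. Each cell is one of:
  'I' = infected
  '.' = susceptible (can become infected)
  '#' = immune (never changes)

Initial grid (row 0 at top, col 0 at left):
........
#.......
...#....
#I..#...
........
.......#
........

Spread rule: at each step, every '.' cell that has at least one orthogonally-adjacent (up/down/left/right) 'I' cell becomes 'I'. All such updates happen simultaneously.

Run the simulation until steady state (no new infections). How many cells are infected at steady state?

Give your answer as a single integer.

Answer: 51

Derivation:
Step 0 (initial): 1 infected
Step 1: +3 new -> 4 infected
Step 2: +7 new -> 11 infected
Step 3: +6 new -> 17 infected
Step 4: +7 new -> 24 infected
Step 5: +5 new -> 29 infected
Step 6: +7 new -> 36 infected
Step 7: +7 new -> 43 infected
Step 8: +5 new -> 48 infected
Step 9: +3 new -> 51 infected
Step 10: +0 new -> 51 infected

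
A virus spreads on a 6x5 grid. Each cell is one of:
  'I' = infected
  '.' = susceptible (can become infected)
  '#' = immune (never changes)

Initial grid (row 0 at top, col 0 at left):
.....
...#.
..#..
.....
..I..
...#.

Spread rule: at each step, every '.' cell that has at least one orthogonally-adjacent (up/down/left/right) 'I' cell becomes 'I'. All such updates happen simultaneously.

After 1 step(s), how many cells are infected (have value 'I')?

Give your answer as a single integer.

Answer: 5

Derivation:
Step 0 (initial): 1 infected
Step 1: +4 new -> 5 infected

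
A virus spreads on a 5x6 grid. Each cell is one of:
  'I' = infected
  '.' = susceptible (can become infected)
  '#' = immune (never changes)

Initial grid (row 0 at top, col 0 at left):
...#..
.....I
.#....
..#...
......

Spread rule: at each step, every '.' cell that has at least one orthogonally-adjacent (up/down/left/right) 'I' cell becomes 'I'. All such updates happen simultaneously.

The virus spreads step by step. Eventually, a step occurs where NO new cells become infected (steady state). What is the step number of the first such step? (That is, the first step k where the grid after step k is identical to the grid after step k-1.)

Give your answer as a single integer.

Answer: 9

Derivation:
Step 0 (initial): 1 infected
Step 1: +3 new -> 4 infected
Step 2: +4 new -> 8 infected
Step 3: +4 new -> 12 infected
Step 4: +5 new -> 17 infected
Step 5: +3 new -> 20 infected
Step 6: +3 new -> 23 infected
Step 7: +2 new -> 25 infected
Step 8: +2 new -> 27 infected
Step 9: +0 new -> 27 infected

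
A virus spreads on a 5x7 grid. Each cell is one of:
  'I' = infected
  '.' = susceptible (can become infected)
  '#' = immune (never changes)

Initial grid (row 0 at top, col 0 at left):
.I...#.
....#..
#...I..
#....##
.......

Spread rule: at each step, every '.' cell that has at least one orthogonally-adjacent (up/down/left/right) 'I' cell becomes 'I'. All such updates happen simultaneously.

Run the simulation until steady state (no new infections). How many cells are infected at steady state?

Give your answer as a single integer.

Step 0 (initial): 2 infected
Step 1: +6 new -> 8 infected
Step 2: +10 new -> 18 infected
Step 3: +6 new -> 24 infected
Step 4: +4 new -> 28 infected
Step 5: +1 new -> 29 infected
Step 6: +0 new -> 29 infected

Answer: 29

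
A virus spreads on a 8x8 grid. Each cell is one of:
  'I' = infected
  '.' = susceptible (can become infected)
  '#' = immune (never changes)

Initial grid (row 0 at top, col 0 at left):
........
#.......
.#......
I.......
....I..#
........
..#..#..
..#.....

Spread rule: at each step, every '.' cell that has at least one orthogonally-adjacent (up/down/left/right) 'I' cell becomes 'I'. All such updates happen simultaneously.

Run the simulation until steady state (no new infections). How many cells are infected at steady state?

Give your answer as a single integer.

Step 0 (initial): 2 infected
Step 1: +7 new -> 9 infected
Step 2: +11 new -> 20 infected
Step 3: +11 new -> 31 infected
Step 4: +12 new -> 43 infected
Step 5: +9 new -> 52 infected
Step 6: +4 new -> 56 infected
Step 7: +2 new -> 58 infected
Step 8: +0 new -> 58 infected

Answer: 58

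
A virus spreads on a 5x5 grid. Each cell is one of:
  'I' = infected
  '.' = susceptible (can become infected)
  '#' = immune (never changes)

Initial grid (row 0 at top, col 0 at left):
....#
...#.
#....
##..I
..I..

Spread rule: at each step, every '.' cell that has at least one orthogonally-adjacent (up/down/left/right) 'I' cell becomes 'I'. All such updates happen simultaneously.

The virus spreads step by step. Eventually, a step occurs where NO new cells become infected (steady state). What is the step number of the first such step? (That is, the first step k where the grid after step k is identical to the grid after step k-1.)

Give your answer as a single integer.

Step 0 (initial): 2 infected
Step 1: +6 new -> 8 infected
Step 2: +4 new -> 12 infected
Step 3: +2 new -> 14 infected
Step 4: +2 new -> 16 infected
Step 5: +3 new -> 19 infected
Step 6: +1 new -> 20 infected
Step 7: +0 new -> 20 infected

Answer: 7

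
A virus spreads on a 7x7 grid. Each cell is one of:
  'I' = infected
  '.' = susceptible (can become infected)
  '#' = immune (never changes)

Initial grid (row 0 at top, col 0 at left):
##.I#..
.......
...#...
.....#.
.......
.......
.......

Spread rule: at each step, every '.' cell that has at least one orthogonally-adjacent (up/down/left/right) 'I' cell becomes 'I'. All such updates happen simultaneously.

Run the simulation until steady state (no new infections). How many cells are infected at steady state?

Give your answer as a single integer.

Step 0 (initial): 1 infected
Step 1: +2 new -> 3 infected
Step 2: +2 new -> 5 infected
Step 3: +4 new -> 9 infected
Step 4: +7 new -> 16 infected
Step 5: +7 new -> 23 infected
Step 6: +7 new -> 30 infected
Step 7: +7 new -> 37 infected
Step 8: +5 new -> 42 infected
Step 9: +2 new -> 44 infected
Step 10: +0 new -> 44 infected

Answer: 44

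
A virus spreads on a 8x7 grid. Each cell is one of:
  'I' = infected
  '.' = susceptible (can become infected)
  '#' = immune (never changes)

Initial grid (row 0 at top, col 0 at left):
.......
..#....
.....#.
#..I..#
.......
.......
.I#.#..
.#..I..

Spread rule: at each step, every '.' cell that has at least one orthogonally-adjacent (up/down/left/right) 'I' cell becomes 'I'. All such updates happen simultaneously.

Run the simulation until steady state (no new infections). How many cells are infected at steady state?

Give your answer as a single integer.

Answer: 49

Derivation:
Step 0 (initial): 3 infected
Step 1: +8 new -> 11 infected
Step 2: +16 new -> 27 infected
Step 3: +8 new -> 35 infected
Step 4: +7 new -> 42 infected
Step 5: +4 new -> 46 infected
Step 6: +3 new -> 49 infected
Step 7: +0 new -> 49 infected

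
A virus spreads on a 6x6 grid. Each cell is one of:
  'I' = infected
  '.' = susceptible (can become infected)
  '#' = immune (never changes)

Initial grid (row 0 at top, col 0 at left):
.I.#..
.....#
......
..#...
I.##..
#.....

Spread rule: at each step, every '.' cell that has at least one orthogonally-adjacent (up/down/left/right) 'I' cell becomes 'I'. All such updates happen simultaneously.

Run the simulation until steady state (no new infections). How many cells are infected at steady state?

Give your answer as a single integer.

Step 0 (initial): 2 infected
Step 1: +5 new -> 7 infected
Step 2: +6 new -> 13 infected
Step 3: +3 new -> 16 infected
Step 4: +3 new -> 19 infected
Step 5: +4 new -> 23 infected
Step 6: +5 new -> 28 infected
Step 7: +2 new -> 30 infected
Step 8: +0 new -> 30 infected

Answer: 30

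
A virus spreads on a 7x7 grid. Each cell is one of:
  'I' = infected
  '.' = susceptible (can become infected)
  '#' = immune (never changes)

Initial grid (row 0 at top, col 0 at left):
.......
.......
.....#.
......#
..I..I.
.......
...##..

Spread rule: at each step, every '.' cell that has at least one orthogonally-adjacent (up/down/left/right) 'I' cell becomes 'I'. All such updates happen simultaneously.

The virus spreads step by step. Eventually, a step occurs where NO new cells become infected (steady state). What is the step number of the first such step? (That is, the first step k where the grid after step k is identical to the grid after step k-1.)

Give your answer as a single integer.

Step 0 (initial): 2 infected
Step 1: +8 new -> 10 infected
Step 2: +11 new -> 21 infected
Step 3: +8 new -> 29 infected
Step 4: +6 new -> 35 infected
Step 5: +5 new -> 40 infected
Step 6: +3 new -> 43 infected
Step 7: +2 new -> 45 infected
Step 8: +0 new -> 45 infected

Answer: 8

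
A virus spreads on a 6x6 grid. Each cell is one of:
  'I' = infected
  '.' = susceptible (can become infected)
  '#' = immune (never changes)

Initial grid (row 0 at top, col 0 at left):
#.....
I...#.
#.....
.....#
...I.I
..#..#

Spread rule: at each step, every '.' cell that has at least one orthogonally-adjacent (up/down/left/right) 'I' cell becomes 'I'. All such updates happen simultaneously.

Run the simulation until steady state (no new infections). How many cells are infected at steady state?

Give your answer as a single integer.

Step 0 (initial): 3 infected
Step 1: +5 new -> 8 infected
Step 2: +8 new -> 16 infected
Step 3: +7 new -> 23 infected
Step 4: +4 new -> 27 infected
Step 5: +2 new -> 29 infected
Step 6: +1 new -> 30 infected
Step 7: +0 new -> 30 infected

Answer: 30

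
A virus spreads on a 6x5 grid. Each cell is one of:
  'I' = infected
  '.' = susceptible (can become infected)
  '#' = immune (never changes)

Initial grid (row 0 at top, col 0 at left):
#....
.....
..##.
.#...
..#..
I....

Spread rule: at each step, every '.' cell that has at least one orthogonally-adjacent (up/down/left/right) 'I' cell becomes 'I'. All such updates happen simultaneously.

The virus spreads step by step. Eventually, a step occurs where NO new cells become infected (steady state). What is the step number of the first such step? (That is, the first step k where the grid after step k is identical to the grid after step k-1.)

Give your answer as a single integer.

Step 0 (initial): 1 infected
Step 1: +2 new -> 3 infected
Step 2: +3 new -> 6 infected
Step 3: +2 new -> 8 infected
Step 4: +4 new -> 12 infected
Step 5: +3 new -> 15 infected
Step 6: +4 new -> 19 infected
Step 7: +3 new -> 22 infected
Step 8: +2 new -> 24 infected
Step 9: +1 new -> 25 infected
Step 10: +0 new -> 25 infected

Answer: 10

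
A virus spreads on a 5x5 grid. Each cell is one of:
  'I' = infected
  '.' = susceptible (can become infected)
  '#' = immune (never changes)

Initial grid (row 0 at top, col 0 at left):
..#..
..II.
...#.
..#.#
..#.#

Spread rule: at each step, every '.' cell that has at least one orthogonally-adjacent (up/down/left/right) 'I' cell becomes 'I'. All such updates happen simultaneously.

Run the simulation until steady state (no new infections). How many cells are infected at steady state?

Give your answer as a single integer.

Step 0 (initial): 2 infected
Step 1: +4 new -> 6 infected
Step 2: +5 new -> 11 infected
Step 3: +3 new -> 14 infected
Step 4: +2 new -> 16 infected
Step 5: +1 new -> 17 infected
Step 6: +0 new -> 17 infected

Answer: 17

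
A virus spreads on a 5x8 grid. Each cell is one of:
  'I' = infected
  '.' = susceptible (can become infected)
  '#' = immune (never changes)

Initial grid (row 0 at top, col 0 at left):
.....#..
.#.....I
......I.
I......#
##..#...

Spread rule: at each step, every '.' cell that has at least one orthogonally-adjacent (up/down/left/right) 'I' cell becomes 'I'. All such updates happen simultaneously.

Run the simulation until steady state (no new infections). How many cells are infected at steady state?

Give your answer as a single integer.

Answer: 34

Derivation:
Step 0 (initial): 3 infected
Step 1: +7 new -> 10 infected
Step 2: +8 new -> 18 infected
Step 3: +9 new -> 27 infected
Step 4: +5 new -> 32 infected
Step 5: +2 new -> 34 infected
Step 6: +0 new -> 34 infected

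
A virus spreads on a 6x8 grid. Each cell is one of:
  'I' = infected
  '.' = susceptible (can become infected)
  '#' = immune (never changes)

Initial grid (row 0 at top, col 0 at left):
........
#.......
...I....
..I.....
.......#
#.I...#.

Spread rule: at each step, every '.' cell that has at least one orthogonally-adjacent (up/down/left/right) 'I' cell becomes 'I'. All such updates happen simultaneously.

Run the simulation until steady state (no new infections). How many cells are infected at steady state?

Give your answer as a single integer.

Step 0 (initial): 3 infected
Step 1: +8 new -> 11 infected
Step 2: +10 new -> 21 infected
Step 3: +10 new -> 31 infected
Step 4: +6 new -> 37 infected
Step 5: +5 new -> 42 infected
Step 6: +1 new -> 43 infected
Step 7: +0 new -> 43 infected

Answer: 43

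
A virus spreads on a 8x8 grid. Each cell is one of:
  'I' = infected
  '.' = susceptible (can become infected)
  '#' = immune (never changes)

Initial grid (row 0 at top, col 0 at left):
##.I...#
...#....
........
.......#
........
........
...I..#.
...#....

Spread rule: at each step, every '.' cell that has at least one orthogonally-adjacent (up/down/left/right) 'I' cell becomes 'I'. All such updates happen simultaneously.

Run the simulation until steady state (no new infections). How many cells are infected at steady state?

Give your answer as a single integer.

Answer: 57

Derivation:
Step 0 (initial): 2 infected
Step 1: +5 new -> 7 infected
Step 2: +10 new -> 17 infected
Step 3: +13 new -> 30 infected
Step 4: +13 new -> 43 infected
Step 5: +9 new -> 52 infected
Step 6: +5 new -> 57 infected
Step 7: +0 new -> 57 infected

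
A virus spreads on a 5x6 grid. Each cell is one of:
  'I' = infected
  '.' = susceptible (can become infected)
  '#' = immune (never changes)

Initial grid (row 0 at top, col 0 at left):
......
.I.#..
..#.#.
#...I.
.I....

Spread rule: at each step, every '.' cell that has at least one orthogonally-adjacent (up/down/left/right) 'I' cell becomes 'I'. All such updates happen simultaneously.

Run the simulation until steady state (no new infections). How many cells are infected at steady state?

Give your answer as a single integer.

Answer: 26

Derivation:
Step 0 (initial): 3 infected
Step 1: +10 new -> 13 infected
Step 2: +8 new -> 21 infected
Step 3: +2 new -> 23 infected
Step 4: +3 new -> 26 infected
Step 5: +0 new -> 26 infected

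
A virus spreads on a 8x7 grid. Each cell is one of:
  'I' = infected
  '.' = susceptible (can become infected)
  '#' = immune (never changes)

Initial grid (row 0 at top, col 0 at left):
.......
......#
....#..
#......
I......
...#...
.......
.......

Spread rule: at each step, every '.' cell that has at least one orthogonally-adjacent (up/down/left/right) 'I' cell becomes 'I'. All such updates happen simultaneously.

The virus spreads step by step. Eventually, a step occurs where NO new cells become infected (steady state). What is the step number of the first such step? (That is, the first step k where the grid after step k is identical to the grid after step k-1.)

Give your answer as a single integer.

Answer: 11

Derivation:
Step 0 (initial): 1 infected
Step 1: +2 new -> 3 infected
Step 2: +4 new -> 7 infected
Step 3: +6 new -> 13 infected
Step 4: +7 new -> 20 infected
Step 5: +9 new -> 29 infected
Step 6: +8 new -> 37 infected
Step 7: +7 new -> 44 infected
Step 8: +5 new -> 49 infected
Step 9: +2 new -> 51 infected
Step 10: +1 new -> 52 infected
Step 11: +0 new -> 52 infected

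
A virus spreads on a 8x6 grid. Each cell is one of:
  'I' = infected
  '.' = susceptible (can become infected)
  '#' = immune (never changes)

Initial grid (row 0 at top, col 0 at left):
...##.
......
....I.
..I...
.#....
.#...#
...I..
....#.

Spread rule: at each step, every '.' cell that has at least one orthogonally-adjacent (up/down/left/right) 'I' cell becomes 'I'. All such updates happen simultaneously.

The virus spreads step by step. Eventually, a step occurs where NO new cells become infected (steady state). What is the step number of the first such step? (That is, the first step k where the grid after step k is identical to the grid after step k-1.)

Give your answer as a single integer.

Answer: 6

Derivation:
Step 0 (initial): 3 infected
Step 1: +12 new -> 15 infected
Step 2: +13 new -> 28 infected
Step 3: +9 new -> 37 infected
Step 4: +4 new -> 41 infected
Step 5: +1 new -> 42 infected
Step 6: +0 new -> 42 infected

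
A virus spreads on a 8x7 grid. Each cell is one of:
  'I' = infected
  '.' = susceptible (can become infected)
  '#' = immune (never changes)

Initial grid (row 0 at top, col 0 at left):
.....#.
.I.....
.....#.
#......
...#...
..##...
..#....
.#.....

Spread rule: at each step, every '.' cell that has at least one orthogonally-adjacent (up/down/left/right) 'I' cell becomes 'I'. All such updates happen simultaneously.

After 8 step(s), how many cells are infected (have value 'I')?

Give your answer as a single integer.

Answer: 39

Derivation:
Step 0 (initial): 1 infected
Step 1: +4 new -> 5 infected
Step 2: +6 new -> 11 infected
Step 3: +5 new -> 16 infected
Step 4: +7 new -> 23 infected
Step 5: +4 new -> 27 infected
Step 6: +5 new -> 32 infected
Step 7: +4 new -> 36 infected
Step 8: +3 new -> 39 infected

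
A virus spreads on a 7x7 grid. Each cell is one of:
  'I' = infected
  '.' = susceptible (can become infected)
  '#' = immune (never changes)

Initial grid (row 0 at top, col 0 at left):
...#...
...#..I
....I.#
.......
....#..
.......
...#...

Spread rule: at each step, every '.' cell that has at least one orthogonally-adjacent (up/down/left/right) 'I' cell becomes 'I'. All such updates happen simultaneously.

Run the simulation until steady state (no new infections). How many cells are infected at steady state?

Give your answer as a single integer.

Answer: 44

Derivation:
Step 0 (initial): 2 infected
Step 1: +6 new -> 8 infected
Step 2: +5 new -> 13 infected
Step 3: +6 new -> 19 infected
Step 4: +8 new -> 27 infected
Step 5: +8 new -> 35 infected
Step 6: +6 new -> 41 infected
Step 7: +2 new -> 43 infected
Step 8: +1 new -> 44 infected
Step 9: +0 new -> 44 infected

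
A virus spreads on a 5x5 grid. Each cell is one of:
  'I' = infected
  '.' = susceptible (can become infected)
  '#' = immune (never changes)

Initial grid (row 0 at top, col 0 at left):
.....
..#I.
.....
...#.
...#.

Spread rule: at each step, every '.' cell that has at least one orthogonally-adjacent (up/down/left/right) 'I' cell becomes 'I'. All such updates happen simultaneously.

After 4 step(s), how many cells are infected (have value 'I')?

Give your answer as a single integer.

Answer: 18

Derivation:
Step 0 (initial): 1 infected
Step 1: +3 new -> 4 infected
Step 2: +4 new -> 8 infected
Step 3: +4 new -> 12 infected
Step 4: +6 new -> 18 infected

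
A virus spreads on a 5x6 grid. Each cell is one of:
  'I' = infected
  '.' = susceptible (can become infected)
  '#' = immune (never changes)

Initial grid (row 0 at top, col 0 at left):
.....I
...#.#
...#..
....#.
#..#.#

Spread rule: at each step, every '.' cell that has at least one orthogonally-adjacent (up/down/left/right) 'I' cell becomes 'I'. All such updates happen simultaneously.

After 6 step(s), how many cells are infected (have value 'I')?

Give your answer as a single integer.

Answer: 16

Derivation:
Step 0 (initial): 1 infected
Step 1: +1 new -> 2 infected
Step 2: +2 new -> 4 infected
Step 3: +2 new -> 6 infected
Step 4: +3 new -> 9 infected
Step 5: +4 new -> 13 infected
Step 6: +3 new -> 16 infected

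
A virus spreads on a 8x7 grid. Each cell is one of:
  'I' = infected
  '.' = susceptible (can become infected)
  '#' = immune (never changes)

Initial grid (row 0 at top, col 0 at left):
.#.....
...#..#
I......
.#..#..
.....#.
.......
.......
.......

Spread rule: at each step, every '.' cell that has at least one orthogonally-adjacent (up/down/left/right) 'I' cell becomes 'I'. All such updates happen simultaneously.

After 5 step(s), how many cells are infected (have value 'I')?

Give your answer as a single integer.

Answer: 26

Derivation:
Step 0 (initial): 1 infected
Step 1: +3 new -> 4 infected
Step 2: +4 new -> 8 infected
Step 3: +5 new -> 13 infected
Step 4: +6 new -> 19 infected
Step 5: +7 new -> 26 infected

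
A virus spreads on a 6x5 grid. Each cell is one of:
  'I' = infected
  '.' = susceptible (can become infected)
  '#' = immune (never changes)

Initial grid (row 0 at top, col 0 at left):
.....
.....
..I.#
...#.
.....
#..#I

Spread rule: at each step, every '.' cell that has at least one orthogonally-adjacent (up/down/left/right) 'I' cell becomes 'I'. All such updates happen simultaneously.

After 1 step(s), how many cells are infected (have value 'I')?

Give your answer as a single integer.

Step 0 (initial): 2 infected
Step 1: +5 new -> 7 infected

Answer: 7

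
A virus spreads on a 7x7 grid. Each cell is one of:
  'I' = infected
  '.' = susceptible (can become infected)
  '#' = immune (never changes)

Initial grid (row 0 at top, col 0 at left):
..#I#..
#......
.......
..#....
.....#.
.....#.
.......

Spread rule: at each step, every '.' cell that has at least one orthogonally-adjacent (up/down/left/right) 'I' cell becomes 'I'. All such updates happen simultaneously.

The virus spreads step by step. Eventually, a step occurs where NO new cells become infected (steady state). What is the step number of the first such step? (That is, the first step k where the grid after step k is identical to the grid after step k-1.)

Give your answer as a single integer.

Step 0 (initial): 1 infected
Step 1: +1 new -> 2 infected
Step 2: +3 new -> 5 infected
Step 3: +5 new -> 10 infected
Step 4: +7 new -> 17 infected
Step 5: +9 new -> 26 infected
Step 6: +6 new -> 32 infected
Step 7: +5 new -> 37 infected
Step 8: +4 new -> 41 infected
Step 9: +2 new -> 43 infected
Step 10: +0 new -> 43 infected

Answer: 10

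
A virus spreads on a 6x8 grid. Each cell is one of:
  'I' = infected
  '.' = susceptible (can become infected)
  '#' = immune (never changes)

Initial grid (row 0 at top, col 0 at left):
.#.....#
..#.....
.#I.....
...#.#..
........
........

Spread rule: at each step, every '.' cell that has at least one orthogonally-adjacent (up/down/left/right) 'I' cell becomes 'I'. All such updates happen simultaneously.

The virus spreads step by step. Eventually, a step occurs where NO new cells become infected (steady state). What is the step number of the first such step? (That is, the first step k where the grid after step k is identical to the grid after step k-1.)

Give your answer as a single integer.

Step 0 (initial): 1 infected
Step 1: +2 new -> 3 infected
Step 2: +4 new -> 7 infected
Step 3: +8 new -> 15 infected
Step 4: +9 new -> 24 infected
Step 5: +8 new -> 32 infected
Step 6: +7 new -> 39 infected
Step 7: +2 new -> 41 infected
Step 8: +1 new -> 42 infected
Step 9: +0 new -> 42 infected

Answer: 9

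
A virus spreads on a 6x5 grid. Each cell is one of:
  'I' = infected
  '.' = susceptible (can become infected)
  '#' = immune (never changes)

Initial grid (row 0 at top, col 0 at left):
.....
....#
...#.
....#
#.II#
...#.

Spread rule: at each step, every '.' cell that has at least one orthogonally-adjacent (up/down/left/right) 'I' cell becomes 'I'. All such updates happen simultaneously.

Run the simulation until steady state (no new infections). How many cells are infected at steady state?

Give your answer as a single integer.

Step 0 (initial): 2 infected
Step 1: +4 new -> 6 infected
Step 2: +3 new -> 9 infected
Step 3: +4 new -> 13 infected
Step 4: +4 new -> 17 infected
Step 5: +3 new -> 20 infected
Step 6: +2 new -> 22 infected
Step 7: +0 new -> 22 infected

Answer: 22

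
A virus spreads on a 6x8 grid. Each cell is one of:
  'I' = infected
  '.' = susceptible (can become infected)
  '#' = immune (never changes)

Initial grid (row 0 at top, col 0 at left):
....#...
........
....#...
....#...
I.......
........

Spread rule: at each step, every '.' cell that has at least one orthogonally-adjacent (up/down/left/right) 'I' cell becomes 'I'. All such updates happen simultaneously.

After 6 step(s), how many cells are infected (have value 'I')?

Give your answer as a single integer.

Step 0 (initial): 1 infected
Step 1: +3 new -> 4 infected
Step 2: +4 new -> 8 infected
Step 3: +5 new -> 13 infected
Step 4: +6 new -> 19 infected
Step 5: +5 new -> 24 infected
Step 6: +5 new -> 29 infected

Answer: 29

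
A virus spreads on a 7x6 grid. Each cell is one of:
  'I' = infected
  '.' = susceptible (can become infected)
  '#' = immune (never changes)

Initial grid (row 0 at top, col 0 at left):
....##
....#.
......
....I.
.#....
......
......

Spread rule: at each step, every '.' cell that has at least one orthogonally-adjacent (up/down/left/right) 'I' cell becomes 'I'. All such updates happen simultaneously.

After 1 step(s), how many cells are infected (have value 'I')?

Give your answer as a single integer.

Answer: 5

Derivation:
Step 0 (initial): 1 infected
Step 1: +4 new -> 5 infected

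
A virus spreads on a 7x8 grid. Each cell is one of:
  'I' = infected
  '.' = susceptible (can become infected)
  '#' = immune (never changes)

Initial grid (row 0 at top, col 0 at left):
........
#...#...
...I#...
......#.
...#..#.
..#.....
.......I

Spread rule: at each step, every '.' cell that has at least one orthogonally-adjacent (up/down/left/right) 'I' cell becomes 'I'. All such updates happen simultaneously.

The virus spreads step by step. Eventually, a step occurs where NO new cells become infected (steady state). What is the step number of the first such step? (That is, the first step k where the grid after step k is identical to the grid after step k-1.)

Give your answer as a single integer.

Answer: 8

Derivation:
Step 0 (initial): 2 infected
Step 1: +5 new -> 7 infected
Step 2: +8 new -> 15 infected
Step 3: +11 new -> 26 infected
Step 4: +9 new -> 35 infected
Step 5: +9 new -> 44 infected
Step 6: +4 new -> 48 infected
Step 7: +1 new -> 49 infected
Step 8: +0 new -> 49 infected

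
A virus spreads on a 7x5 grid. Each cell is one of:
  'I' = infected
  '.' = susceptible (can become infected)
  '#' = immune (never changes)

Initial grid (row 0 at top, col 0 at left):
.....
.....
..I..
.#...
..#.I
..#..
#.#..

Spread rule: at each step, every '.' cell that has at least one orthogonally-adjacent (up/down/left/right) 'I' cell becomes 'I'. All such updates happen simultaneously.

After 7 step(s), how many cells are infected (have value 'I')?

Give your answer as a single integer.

Step 0 (initial): 2 infected
Step 1: +7 new -> 9 infected
Step 2: +8 new -> 17 infected
Step 3: +6 new -> 23 infected
Step 4: +3 new -> 26 infected
Step 5: +2 new -> 28 infected
Step 6: +1 new -> 29 infected
Step 7: +1 new -> 30 infected

Answer: 30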